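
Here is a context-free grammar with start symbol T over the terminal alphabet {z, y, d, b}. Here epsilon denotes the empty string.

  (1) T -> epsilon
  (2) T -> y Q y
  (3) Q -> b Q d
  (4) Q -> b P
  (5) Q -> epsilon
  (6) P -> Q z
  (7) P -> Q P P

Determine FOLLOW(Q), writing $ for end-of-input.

FIRST(T): from T->epsilon we get {epsilon}; from T->y Q y we get {y}. So FIRST(T) = {epsilon, y}.
FIRST(Q): from Q->b Q d we get {b}; from Q->b P we get {b}; from Q->epsilon we get {epsilon}. So FIRST(Q) = {epsilon, b}.
FIRST(P): from P->Q z we get {b, z}; from P->Q P P we get {b, z}. So FIRST(P) = {b, z}.
FOLLOW(T) includes $ since T is the start symbol.
FOLLOW(T): T appears on no right-hand side. Thus FOLLOW(T) = {$}.
FOLLOW(Q): in T->y Q y, Q is followed by y with FIRST {y}; in Q->b Q d, Q is followed by d with FIRST {d}; in P->Q z, Q is followed by z with FIRST {z}; in P->Q P P, Q is followed by P P with FIRST {b, z}. Thus FOLLOW(Q) = {b, d, y, z}.
FOLLOW(P): in Q->b P, the suffix after P is empty, so FOLLOW(P) ⊇ FOLLOW(Q) = {b, d, y, z}; in P->Q P P (occurrence 1), P is followed by P with FIRST {b, z}; in P->Q P P (occurrence 2), the suffix after P is empty (adds nothing new). Thus FOLLOW(P) = {b, d, y, z}.

{b, d, y, z}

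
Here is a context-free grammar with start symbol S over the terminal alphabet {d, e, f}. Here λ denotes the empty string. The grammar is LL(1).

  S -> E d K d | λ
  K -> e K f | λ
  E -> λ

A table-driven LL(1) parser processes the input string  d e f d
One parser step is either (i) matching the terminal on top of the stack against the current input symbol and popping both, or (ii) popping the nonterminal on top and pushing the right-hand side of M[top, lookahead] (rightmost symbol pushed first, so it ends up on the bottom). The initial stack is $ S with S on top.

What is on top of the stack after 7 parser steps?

d

     Stack      Input      Action
  1  $ S        d e f d $  expand S -> E d K d
  2  $ d K d E  d e f d $  expand E -> λ
  3  $ d K d    d e f d $  match d
  4  $ d K      e f d $    expand K -> e K f
  5  $ d f K e  e f d $    match e
  6  $ d f K    f d $      expand K -> λ
  7  $ d f      f d $      match f
Stack after step 7: $ d (top = d).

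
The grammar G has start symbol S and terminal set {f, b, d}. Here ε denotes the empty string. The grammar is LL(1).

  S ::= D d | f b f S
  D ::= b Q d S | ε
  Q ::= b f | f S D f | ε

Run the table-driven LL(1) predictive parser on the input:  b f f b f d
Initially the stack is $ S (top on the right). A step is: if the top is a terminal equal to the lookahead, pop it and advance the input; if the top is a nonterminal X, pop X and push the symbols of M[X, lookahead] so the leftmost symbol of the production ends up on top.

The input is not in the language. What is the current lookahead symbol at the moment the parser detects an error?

$

step 1: stack=$ S  input=b f f b f d $  — expand S ::= D d
step 2: stack=$ d D  input=b f f b f d $  — expand D ::= b Q d S
step 3: stack=$ d S d Q b  input=b f f b f d $  — match b
step 4: stack=$ d S d Q  input=f f b f d $  — expand Q ::= f S D f
step 5: stack=$ d S d f D S f  input=f f b f d $  — match f
step 6: stack=$ d S d f D S  input=f b f d $  — expand S ::= f b f S
step 7: stack=$ d S d f D S f b f  input=f b f d $  — match f
step 8: stack=$ d S d f D S f b  input=b f d $  — match b
step 9: stack=$ d S d f D S f  input=f d $  — match f
step 10: stack=$ d S d f D S  input=d $  — expand S ::= D d
step 11: stack=$ d S d f D d D  input=d $  — expand D ::= ε
step 12: stack=$ d S d f D d  input=d $  — match d
step 13: stack=$ d S d f D  input=$  — error: M[D, $] is empty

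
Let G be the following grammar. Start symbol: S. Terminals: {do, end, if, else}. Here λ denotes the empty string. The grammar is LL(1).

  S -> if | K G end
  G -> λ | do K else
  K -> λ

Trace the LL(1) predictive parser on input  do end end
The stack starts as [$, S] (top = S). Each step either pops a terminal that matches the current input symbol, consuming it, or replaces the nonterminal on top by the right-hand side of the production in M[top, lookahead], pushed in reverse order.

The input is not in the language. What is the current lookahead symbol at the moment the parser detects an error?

end

step 1: stack=$ S  input=do end end $  — expand S -> K G end
step 2: stack=$ end G K  input=do end end $  — expand K -> λ
step 3: stack=$ end G  input=do end end $  — expand G -> do K else
step 4: stack=$ end else K do  input=do end end $  — match do
step 5: stack=$ end else K  input=end end $  — expand K -> λ
step 6: stack=$ end else  input=end end $  — error: top is terminal else but lookahead is end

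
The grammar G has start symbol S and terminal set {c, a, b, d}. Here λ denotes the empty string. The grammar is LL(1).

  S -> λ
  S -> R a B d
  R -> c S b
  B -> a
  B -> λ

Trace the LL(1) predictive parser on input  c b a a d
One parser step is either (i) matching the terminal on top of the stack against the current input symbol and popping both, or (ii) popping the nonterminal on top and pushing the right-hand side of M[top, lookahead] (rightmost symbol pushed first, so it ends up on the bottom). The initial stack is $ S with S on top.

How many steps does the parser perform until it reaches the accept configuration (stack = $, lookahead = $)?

     Stack          Input        Action
  1  $ S            c b a a d $  expand S -> R a B d
  2  $ d B a R      c b a a d $  expand R -> c S b
  3  $ d B a b S c  c b a a d $  match c
  4  $ d B a b S    b a a d $    expand S -> λ
  5  $ d B a b      b a a d $    match b
  6  $ d B a        a a d $      match a
  7  $ d B          a d $        expand B -> a
  8  $ d a          a d $        match a
  9  $ d            d $          match d
Accept reached after 9 steps.

9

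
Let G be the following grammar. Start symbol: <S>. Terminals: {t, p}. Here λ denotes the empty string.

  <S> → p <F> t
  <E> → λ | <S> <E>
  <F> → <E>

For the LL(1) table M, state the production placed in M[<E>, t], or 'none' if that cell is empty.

<E> → λ

FIRST(<S>): from <S>→p <F> t we get {p}. So FIRST(<S>) = {p}.
FIRST(<E>): from <E>→λ we get {λ}; from <E>→<S> <E> we get {p}. So FIRST(<E>) = {λ, p}.
FIRST(<F>): from <F>→<E> we get {λ, p}. So FIRST(<F>) = {λ, p}.
FOLLOW(<S>) includes $ since <S> is the start symbol.
FOLLOW(<F>): in <S>→p <F> t, <F> is followed by t with FIRST {t}. Thus FOLLOW(<F>) = {t}.
FOLLOW(<E>): in <E>→<S> <E>, the suffix after <E> is empty (adds nothing new); in <F>→<E>, the suffix after <E> is empty, so FOLLOW(<E>) ⊇ FOLLOW(<F>) = {t}. Thus FOLLOW(<E>) = {t}.
For <E> → λ: FIRST(λ) = {λ}, so it goes in M[<E>, t] for t ∈ {}; since λ ∈ FIRST, also for every t ∈ FOLLOW(<E>) = {t}.
For <E> → <S> <E>: FIRST(<S> <E>) = {p}, so it goes in M[<E>, t] for t ∈ {p}.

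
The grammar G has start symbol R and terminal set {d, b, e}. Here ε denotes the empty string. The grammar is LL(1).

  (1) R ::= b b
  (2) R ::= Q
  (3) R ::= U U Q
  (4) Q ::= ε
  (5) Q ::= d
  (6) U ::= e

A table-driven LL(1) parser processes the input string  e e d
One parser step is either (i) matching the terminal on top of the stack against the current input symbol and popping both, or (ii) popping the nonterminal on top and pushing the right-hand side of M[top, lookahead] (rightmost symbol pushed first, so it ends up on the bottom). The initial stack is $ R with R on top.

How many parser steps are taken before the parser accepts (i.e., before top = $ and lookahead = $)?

7

step 1: stack=$ R  input=e e d $  — expand R ::= U U Q
step 2: stack=$ Q U U  input=e e d $  — expand U ::= e
step 3: stack=$ Q U e  input=e e d $  — match e
step 4: stack=$ Q U  input=e d $  — expand U ::= e
step 5: stack=$ Q e  input=e d $  — match e
step 6: stack=$ Q  input=d $  — expand Q ::= d
step 7: stack=$ d  input=d $  — match d
Accept reached after 7 steps.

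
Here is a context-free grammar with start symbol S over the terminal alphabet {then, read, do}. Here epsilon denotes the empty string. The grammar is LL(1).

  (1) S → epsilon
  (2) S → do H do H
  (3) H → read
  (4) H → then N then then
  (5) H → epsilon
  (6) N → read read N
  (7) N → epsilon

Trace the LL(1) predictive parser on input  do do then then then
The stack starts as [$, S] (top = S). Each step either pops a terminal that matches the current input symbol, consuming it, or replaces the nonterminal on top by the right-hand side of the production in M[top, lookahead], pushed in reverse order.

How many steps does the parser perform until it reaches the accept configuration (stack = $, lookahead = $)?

     Stack               Input                   Action
  1  $ S                 do do then then then $  expand S → do H do H
  2  $ H do H do         do do then then then $  match do
  3  $ H do H            do then then then $     expand H → epsilon
  4  $ H do              do then then then $     match do
  5  $ H                 then then then $        expand H → then N then then
  6  $ then then N then  then then then $        match then
  7  $ then then N       then then $             expand N → epsilon
  8  $ then then         then then $             match then
  9  $ then              then $                  match then
Accept reached after 9 steps.

9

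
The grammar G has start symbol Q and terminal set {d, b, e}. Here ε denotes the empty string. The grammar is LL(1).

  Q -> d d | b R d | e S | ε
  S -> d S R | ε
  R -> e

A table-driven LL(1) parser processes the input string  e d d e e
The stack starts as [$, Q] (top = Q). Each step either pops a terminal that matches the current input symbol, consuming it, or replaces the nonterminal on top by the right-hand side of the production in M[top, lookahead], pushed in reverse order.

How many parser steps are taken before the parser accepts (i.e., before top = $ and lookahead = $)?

11

step 1: stack=$ Q  input=e d d e e $  — expand Q -> e S
step 2: stack=$ S e  input=e d d e e $  — match e
step 3: stack=$ S  input=d d e e $  — expand S -> d S R
step 4: stack=$ R S d  input=d d e e $  — match d
step 5: stack=$ R S  input=d e e $  — expand S -> d S R
step 6: stack=$ R R S d  input=d e e $  — match d
step 7: stack=$ R R S  input=e e $  — expand S -> ε
step 8: stack=$ R R  input=e e $  — expand R -> e
step 9: stack=$ R e  input=e e $  — match e
step 10: stack=$ R  input=e $  — expand R -> e
step 11: stack=$ e  input=e $  — match e
Accept reached after 11 steps.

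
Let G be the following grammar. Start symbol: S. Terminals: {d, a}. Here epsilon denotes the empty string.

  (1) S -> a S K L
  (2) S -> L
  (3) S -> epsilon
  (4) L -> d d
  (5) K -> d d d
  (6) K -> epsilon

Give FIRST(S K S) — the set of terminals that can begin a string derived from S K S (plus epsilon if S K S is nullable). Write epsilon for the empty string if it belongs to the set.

FIRST(L): from L->d d we get {d}. So FIRST(L) = {d}.
FIRST(K): from K->d d d we get {d}; from K->epsilon we get {epsilon}. So FIRST(K) = {epsilon, d}.
FIRST(S): from S->a S K L we get {a}; from S->L we get {d}; from S->epsilon we get {epsilon}. So FIRST(S) = {epsilon, a, d}.
FIRST(S K S): take FIRST of each symbol in turn, carrying on past any symbol whose FIRST contains epsilon; result {epsilon, a, d}.

{epsilon, a, d}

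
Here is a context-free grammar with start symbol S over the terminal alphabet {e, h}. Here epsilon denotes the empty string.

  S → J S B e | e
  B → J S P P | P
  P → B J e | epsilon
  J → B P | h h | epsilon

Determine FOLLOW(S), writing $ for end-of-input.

FIRST(S): from S→J S B e we get {e, h}; from S→e we get {e}. So FIRST(S) = {e, h}.
FIRST(B): from B→J S P P we get {e, h}; from B→P we get {epsilon, e, h}. So FIRST(B) = {epsilon, e, h}.
FIRST(P): from P→B J e we get {e, h}; from P→epsilon we get {epsilon}. So FIRST(P) = {epsilon, e, h}.
FIRST(J): from J→B P we get {epsilon, e, h}; from J→h h we get {h}; from J→epsilon we get {epsilon}. So FIRST(J) = {epsilon, e, h}.
FOLLOW(S) includes $ since S is the start symbol.
FOLLOW(J): in S→J S B e, J is followed by S B e with FIRST {e, h}; in B→J S P P, J is followed by S P P with FIRST {e, h}; in P→B J e, J is followed by e with FIRST {e}. Thus FOLLOW(J) = {e, h}.
FOLLOW(B): in S→J S B e, B is followed by e with FIRST {e}; in P→B J e, B is followed by J e with FIRST {e, h}; in J→B P, B is followed by P with FIRST {epsilon, e, h}; in J→B P, the suffix after B is nullable, so FOLLOW(B) ⊇ FOLLOW(J) = {e, h}. Thus FOLLOW(B) = {e, h}.
FOLLOW(S): in S→J S B e, S is followed by B e with FIRST {e, h}; in B→J S P P, S is followed by P P with FIRST {epsilon, e, h}; in B→J S P P, the suffix after S is nullable, so FOLLOW(S) ⊇ FOLLOW(B) = {e, h}. Thus FOLLOW(S) = {$, e, h}.
FOLLOW(P): in B→J S P P (occurrence 1), P is followed by P with FIRST {epsilon, e, h}; in B→J S P P (occurrence 1), the suffix after P is nullable, so FOLLOW(P) ⊇ FOLLOW(B) = {e, h}; in B→J S P P (occurrence 2), the suffix after P is empty, so FOLLOW(P) ⊇ FOLLOW(B) = {e, h}; in B→P, the suffix after P is empty, so FOLLOW(P) ⊇ FOLLOW(B) = {e, h}; in J→B P, the suffix after P is empty, so FOLLOW(P) ⊇ FOLLOW(J) = {e, h}. Thus FOLLOW(P) = {e, h}.

{$, e, h}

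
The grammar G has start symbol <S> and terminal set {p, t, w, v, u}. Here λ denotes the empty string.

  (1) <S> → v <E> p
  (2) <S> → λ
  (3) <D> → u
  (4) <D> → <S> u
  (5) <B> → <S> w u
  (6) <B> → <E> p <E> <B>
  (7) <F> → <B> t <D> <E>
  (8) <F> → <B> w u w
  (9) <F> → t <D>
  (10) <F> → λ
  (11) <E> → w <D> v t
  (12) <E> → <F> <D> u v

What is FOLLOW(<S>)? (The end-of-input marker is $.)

FIRST(<S>) = {λ, v}
FIRST(<D>) = {u, v}  (via <S> u)
FIRST(<B>) = {t, u, v, w}  (via <S> w u, <E> p <E> <B>)
FIRST(<F>) = {λ, t, u, v, w}  (via <B> t <D> <E>, <B> w u w)
FIRST(<E>) = {t, u, v, w}  (via <F> <D> u v)
FOLLOW(<S>) includes $ since <S> is the start symbol.
FOLLOW(<S>): in <D>→<S> u, <S> is followed by u with FIRST {u}; in <B>→<S> w u, <S> is followed by w u with FIRST {w}. Thus FOLLOW(<S>) = {$, u, w}.
FOLLOW(<B>): in <B>→<E> p <E> <B>, the suffix after <B> is empty (adds nothing new); in <F>→<B> t <D> <E>, <B> is followed by t <D> <E> with FIRST {t}; in <F>→<B> w u w, <B> is followed by w u w with FIRST {w}. Thus FOLLOW(<B>) = {t, w}.
FOLLOW(<F>): in <E>→<F> <D> u v, <F> is followed by <D> u v with FIRST {u, v}. Thus FOLLOW(<F>) = {u, v}.
FOLLOW(<D>): in <F>→<B> t <D> <E>, <D> is followed by <E> with FIRST {t, u, v, w}; in <F>→t <D>, the suffix after <D> is empty, so FOLLOW(<D>) ⊇ FOLLOW(<F>) = {u, v}; in <E>→w <D> v t, <D> is followed by v t with FIRST {v}; in <E>→<F> <D> u v, <D> is followed by u v with FIRST {u}. Thus FOLLOW(<D>) = {t, u, v, w}.
FOLLOW(<E>): in <S>→v <E> p, <E> is followed by p with FIRST {p}; in <B>→<E> p <E> <B> (occurrence 1), <E> is followed by p <E> <B> with FIRST {p}; in <B>→<E> p <E> <B> (occurrence 2), <E> is followed by <B> with FIRST {t, u, v, w}; in <F>→<B> t <D> <E>, the suffix after <E> is empty, so FOLLOW(<E>) ⊇ FOLLOW(<F>) = {u, v}. Thus FOLLOW(<E>) = {p, t, u, v, w}.

{$, u, w}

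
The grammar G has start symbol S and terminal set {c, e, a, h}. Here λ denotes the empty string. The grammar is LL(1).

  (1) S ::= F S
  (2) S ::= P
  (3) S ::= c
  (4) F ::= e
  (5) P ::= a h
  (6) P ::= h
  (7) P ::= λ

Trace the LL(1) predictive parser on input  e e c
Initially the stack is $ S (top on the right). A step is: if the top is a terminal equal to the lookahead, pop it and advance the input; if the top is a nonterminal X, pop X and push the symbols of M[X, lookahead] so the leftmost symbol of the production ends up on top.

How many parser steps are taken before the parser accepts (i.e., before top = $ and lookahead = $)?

     Stack  Input    Action
  1  $ S    e e c $  expand S ::= F S
  2  $ S F  e e c $  expand F ::= e
  3  $ S e  e e c $  match e
  4  $ S    e c $    expand S ::= F S
  5  $ S F  e c $    expand F ::= e
  6  $ S e  e c $    match e
  7  $ S    c $      expand S ::= c
  8  $ c    c $      match c
Accept reached after 8 steps.

8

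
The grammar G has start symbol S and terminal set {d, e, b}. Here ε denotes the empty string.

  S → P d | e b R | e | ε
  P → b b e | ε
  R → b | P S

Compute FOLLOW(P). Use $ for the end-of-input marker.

{$, b, d, e}

FIRST(P): from P→b b e we get {b}; from P→ε we get {ε}. So FIRST(P) = {ε, b}.
FIRST(S): from S→P d we get {b, d}; from S→e b R we get {e}; from S→e we get {e}; from S→ε we get {ε}. So FIRST(S) = {ε, b, d, e}.
FIRST(R): from R→b we get {b}; from R→P S we get {ε, b, d, e}. So FIRST(R) = {ε, b, d, e}.
FOLLOW(S) includes $ since S is the start symbol.
FOLLOW(S): in R→P S, the suffix after S is empty, so FOLLOW(S) ⊇ FOLLOW(R) = {$}. Thus FOLLOW(S) = {$}.
FOLLOW(R): in S→e b R, the suffix after R is empty, so FOLLOW(R) ⊇ FOLLOW(S) = {$}. Thus FOLLOW(R) = {$}.
FOLLOW(P): in S→P d, P is followed by d with FIRST {d}; in R→P S, P is followed by S with FIRST {ε, b, d, e}; in R→P S, the suffix after P is nullable, so FOLLOW(P) ⊇ FOLLOW(R) = {$}. Thus FOLLOW(P) = {$, b, d, e}.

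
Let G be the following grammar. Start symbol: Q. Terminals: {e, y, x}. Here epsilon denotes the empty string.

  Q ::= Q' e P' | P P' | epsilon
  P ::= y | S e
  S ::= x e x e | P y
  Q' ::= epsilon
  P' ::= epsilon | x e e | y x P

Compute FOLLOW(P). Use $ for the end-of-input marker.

FIRST(Q') = {epsilon}
FIRST(P') = {epsilon, x, y}
FIRST(Q) = {epsilon, e, x, y}  (via Q' e P', P P')
FIRST(P) = {x, y}  (via S e)
FIRST(S) = {x, y}  (via P y)
FOLLOW(Q) includes $ since Q is the start symbol.
FOLLOW(Q): Q appears on no right-hand side. Thus FOLLOW(Q) = {$}.
FOLLOW(S): in P::=S e, S is followed by e with FIRST {e}. Thus FOLLOW(S) = {e}.
FOLLOW(Q'): in Q::=Q' e P', Q' is followed by e P' with FIRST {e}. Thus FOLLOW(Q') = {e}.
FOLLOW(P'): in Q::=Q' e P', the suffix after P' is empty, so FOLLOW(P') ⊇ FOLLOW(Q) = {$}; in Q::=P P', the suffix after P' is empty, so FOLLOW(P') ⊇ FOLLOW(Q) = {$}. Thus FOLLOW(P') = {$}.
FOLLOW(P): in Q::=P P', P is followed by P' with FIRST {epsilon, x, y}; in Q::=P P', the suffix after P is nullable, so FOLLOW(P) ⊇ FOLLOW(Q) = {$}; in S::=P y, P is followed by y with FIRST {y}; in P'::=y x P, the suffix after P is empty, so FOLLOW(P) ⊇ FOLLOW(P') = {$}. Thus FOLLOW(P) = {$, x, y}.

{$, x, y}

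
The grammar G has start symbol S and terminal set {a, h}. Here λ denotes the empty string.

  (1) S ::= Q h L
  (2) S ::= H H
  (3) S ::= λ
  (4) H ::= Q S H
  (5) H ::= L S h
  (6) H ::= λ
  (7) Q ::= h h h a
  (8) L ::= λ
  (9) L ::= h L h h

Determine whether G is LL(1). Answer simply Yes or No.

FIRST(S) = {λ, h}
FIRST(H) = {λ, h}
FIRST(Q) = {h}
FIRST(L) = {λ, h}
FOLLOW(S) = {$, h}
FOLLOW(H) = {$, h}
FOLLOW(Q) = {$, h}
FOLLOW(L) = {$, h}
Cell M[H, h] receives both H ::= Q S H and H ::= L S h and H ::= λ — the grammar is not LL(1).

No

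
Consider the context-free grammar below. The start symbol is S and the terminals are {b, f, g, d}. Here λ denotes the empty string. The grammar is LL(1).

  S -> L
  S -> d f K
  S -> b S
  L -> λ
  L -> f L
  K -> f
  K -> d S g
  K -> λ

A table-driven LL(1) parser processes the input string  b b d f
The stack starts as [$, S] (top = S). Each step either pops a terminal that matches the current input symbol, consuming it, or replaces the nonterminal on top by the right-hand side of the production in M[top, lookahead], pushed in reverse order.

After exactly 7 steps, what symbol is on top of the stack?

step 1: stack=$ S  input=b b d f $  — expand S -> b S
step 2: stack=$ S b  input=b b d f $  — match b
step 3: stack=$ S  input=b d f $  — expand S -> b S
step 4: stack=$ S b  input=b d f $  — match b
step 5: stack=$ S  input=d f $  — expand S -> d f K
step 6: stack=$ K f d  input=d f $  — match d
step 7: stack=$ K f  input=f $  — match f
Stack after step 7: $ K (top = K).

K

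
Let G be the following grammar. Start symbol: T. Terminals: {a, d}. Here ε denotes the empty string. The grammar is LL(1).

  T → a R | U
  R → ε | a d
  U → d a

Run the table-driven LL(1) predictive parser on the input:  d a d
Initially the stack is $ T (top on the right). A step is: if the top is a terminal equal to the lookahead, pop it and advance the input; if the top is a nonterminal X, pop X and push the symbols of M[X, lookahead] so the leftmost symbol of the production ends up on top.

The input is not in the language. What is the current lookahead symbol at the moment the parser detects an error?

d

     Stack  Input    Action
  1  $ T    d a d $  expand T → U
  2  $ U    d a d $  expand U → d a
  3  $ a d  d a d $  match d
  4  $ a    a d $    match a
  5  $      d $      error: stack empty but input remains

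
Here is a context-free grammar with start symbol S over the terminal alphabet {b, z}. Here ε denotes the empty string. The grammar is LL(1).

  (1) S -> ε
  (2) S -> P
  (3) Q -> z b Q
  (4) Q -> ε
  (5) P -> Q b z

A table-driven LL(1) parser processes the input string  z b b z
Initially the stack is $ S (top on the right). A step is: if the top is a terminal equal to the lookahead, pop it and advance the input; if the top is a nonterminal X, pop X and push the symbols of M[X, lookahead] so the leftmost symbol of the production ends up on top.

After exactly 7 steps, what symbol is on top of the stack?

z

     Stack        Input      Action
  1  $ S          z b b z $  expand S -> P
  2  $ P          z b b z $  expand P -> Q b z
  3  $ z b Q      z b b z $  expand Q -> z b Q
  4  $ z b Q b z  z b b z $  match z
  5  $ z b Q b    b b z $    match b
  6  $ z b Q      b z $      expand Q -> ε
  7  $ z b        b z $      match b
Stack after step 7: $ z (top = z).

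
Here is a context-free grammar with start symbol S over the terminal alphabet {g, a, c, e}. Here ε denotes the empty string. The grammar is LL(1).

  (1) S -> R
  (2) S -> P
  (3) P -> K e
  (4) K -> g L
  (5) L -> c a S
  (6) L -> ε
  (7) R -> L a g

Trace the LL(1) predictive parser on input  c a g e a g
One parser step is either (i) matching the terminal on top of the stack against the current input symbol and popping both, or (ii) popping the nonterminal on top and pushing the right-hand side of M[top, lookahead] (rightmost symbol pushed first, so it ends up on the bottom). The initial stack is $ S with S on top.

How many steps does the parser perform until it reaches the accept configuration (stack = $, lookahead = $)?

      Stack        Input          Action
   1  $ S          c a g e a g $  expand S -> R
   2  $ R          c a g e a g $  expand R -> L a g
   3  $ g a L      c a g e a g $  expand L -> c a S
   4  $ g a S a c  c a g e a g $  match c
   5  $ g a S a    a g e a g $    match a
   6  $ g a S      g e a g $      expand S -> P
   7  $ g a P      g e a g $      expand P -> K e
   8  $ g a e K    g e a g $      expand K -> g L
   9  $ g a e L g  g e a g $      match g
  10  $ g a e L    e a g $        expand L -> ε
  11  $ g a e      e a g $        match e
  12  $ g a        a g $          match a
  13  $ g          g $            match g
Accept reached after 13 steps.

13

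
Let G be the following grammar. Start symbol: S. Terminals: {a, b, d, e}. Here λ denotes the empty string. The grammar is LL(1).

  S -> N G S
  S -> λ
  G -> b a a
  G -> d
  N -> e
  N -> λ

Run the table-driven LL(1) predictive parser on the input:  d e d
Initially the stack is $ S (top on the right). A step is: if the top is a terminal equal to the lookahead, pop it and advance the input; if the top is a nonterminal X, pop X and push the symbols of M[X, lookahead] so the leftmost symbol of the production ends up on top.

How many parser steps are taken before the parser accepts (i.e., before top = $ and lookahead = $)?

step 1: stack=$ S  input=d e d $  — expand S -> N G S
step 2: stack=$ S G N  input=d e d $  — expand N -> λ
step 3: stack=$ S G  input=d e d $  — expand G -> d
step 4: stack=$ S d  input=d e d $  — match d
step 5: stack=$ S  input=e d $  — expand S -> N G S
step 6: stack=$ S G N  input=e d $  — expand N -> e
step 7: stack=$ S G e  input=e d $  — match e
step 8: stack=$ S G  input=d $  — expand G -> d
step 9: stack=$ S d  input=d $  — match d
step 10: stack=$ S  input=$  — expand S -> λ
Accept reached after 10 steps.

10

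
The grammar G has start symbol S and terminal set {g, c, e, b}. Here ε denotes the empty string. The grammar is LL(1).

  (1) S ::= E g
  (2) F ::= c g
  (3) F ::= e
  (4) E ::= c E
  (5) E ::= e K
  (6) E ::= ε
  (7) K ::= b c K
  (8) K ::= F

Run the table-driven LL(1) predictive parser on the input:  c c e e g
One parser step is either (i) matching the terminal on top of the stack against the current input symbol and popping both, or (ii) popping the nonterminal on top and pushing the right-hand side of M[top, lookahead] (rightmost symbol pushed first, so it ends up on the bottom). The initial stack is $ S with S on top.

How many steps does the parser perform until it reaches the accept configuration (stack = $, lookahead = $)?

11

      Stack    Input        Action
   1  $ S      c c e e g $  expand S ::= E g
   2  $ g E    c c e e g $  expand E ::= c E
   3  $ g E c  c c e e g $  match c
   4  $ g E    c e e g $    expand E ::= c E
   5  $ g E c  c e e g $    match c
   6  $ g E    e e g $      expand E ::= e K
   7  $ g K e  e e g $      match e
   8  $ g K    e g $        expand K ::= F
   9  $ g F    e g $        expand F ::= e
  10  $ g e    e g $        match e
  11  $ g      g $          match g
Accept reached after 11 steps.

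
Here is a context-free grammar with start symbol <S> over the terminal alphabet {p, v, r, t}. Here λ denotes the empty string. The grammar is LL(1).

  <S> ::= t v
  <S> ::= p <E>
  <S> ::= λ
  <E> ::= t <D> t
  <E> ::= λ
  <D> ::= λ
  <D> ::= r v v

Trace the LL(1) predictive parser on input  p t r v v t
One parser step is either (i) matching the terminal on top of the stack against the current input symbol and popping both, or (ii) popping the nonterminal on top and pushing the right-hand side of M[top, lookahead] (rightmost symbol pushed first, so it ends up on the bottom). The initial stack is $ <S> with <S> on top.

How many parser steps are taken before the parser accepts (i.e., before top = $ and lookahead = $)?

9

     Stack      Input          Action
  1  $ <S>      p t r v v t $  expand <S> ::= p <E>
  2  $ <E> p    p t r v v t $  match p
  3  $ <E>      t r v v t $    expand <E> ::= t <D> t
  4  $ t <D> t  t r v v t $    match t
  5  $ t <D>    r v v t $      expand <D> ::= r v v
  6  $ t v v r  r v v t $      match r
  7  $ t v v    v v t $        match v
  8  $ t v      v t $          match v
  9  $ t        t $            match t
Accept reached after 9 steps.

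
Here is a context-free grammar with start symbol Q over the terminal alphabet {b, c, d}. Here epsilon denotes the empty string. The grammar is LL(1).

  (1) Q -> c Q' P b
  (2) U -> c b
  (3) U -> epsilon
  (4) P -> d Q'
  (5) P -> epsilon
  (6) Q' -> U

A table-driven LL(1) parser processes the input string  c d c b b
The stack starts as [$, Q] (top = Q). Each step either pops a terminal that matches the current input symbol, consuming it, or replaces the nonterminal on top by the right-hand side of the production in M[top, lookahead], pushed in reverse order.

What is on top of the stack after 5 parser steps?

step 1: stack=$ Q  input=c d c b b $  — expand Q -> c Q' P b
step 2: stack=$ b P Q' c  input=c d c b b $  — match c
step 3: stack=$ b P Q'  input=d c b b $  — expand Q' -> U
step 4: stack=$ b P U  input=d c b b $  — expand U -> epsilon
step 5: stack=$ b P  input=d c b b $  — expand P -> d Q'
Stack after step 5: $ b Q' d (top = d).

d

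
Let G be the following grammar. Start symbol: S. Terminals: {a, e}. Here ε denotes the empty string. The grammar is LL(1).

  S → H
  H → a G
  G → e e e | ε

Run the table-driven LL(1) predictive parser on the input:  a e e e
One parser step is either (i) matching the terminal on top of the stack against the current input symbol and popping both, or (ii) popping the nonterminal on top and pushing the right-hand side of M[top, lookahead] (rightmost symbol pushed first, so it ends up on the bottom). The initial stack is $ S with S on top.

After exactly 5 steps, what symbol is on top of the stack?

step 1: stack=$ S  input=a e e e $  — expand S → H
step 2: stack=$ H  input=a e e e $  — expand H → a G
step 3: stack=$ G a  input=a e e e $  — match a
step 4: stack=$ G  input=e e e $  — expand G → e e e
step 5: stack=$ e e e  input=e e e $  — match e
Stack after step 5: $ e e (top = e).

e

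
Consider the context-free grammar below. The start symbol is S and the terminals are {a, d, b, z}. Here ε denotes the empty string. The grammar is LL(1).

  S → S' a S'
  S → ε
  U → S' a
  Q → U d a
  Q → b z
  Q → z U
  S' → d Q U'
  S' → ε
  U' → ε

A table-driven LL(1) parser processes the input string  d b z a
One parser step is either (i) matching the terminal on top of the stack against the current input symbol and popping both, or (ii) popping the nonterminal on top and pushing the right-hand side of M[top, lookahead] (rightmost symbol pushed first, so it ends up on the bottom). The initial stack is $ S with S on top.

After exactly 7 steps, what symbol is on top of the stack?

a

step 1: stack=$ S  input=d b z a $  — expand S → S' a S'
step 2: stack=$ S' a S'  input=d b z a $  — expand S' → d Q U'
step 3: stack=$ S' a U' Q d  input=d b z a $  — match d
step 4: stack=$ S' a U' Q  input=b z a $  — expand Q → b z
step 5: stack=$ S' a U' z b  input=b z a $  — match b
step 6: stack=$ S' a U' z  input=z a $  — match z
step 7: stack=$ S' a U'  input=a $  — expand U' → ε
Stack after step 7: $ S' a (top = a).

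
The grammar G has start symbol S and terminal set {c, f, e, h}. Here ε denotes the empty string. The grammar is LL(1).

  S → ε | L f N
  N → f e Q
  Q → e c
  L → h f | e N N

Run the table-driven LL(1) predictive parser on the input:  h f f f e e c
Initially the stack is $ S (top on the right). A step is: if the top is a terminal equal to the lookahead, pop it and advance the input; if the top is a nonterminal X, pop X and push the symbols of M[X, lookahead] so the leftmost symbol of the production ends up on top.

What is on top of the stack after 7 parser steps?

e

     Stack      Input            Action
  1  $ S        h f f f e e c $  expand S → L f N
  2  $ N f L    h f f f e e c $  expand L → h f
  3  $ N f f h  h f f f e e c $  match h
  4  $ N f f    f f f e e c $    match f
  5  $ N f      f f e e c $      match f
  6  $ N        f e e c $        expand N → f e Q
  7  $ Q e f    f e e c $        match f
Stack after step 7: $ Q e (top = e).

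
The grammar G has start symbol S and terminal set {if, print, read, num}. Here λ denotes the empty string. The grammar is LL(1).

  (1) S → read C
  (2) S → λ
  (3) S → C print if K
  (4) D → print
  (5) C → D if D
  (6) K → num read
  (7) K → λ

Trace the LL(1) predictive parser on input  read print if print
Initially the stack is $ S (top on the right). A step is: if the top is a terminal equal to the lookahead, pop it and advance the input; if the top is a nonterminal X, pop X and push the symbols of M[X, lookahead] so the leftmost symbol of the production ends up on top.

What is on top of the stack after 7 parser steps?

step 1: stack=$ S  input=read print if print $  — expand S → read C
step 2: stack=$ C read  input=read print if print $  — match read
step 3: stack=$ C  input=print if print $  — expand C → D if D
step 4: stack=$ D if D  input=print if print $  — expand D → print
step 5: stack=$ D if print  input=print if print $  — match print
step 6: stack=$ D if  input=if print $  — match if
step 7: stack=$ D  input=print $  — expand D → print
Stack after step 7: $ print (top = print).

print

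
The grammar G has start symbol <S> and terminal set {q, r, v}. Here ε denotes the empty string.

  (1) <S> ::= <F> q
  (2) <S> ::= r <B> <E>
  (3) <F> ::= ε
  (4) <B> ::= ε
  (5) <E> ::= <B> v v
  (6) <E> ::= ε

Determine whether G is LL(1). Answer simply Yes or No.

FIRST(<S>) = {q, r}
FIRST(<F>) = {ε}
FIRST(<B>) = {ε}
FIRST(<E>) = {ε, v}
FOLLOW(<S>) = {$}
FOLLOW(<F>) = {q}
FOLLOW(<B>) = {$, v}
FOLLOW(<E>) = {$}
Each cell of M receives at most one production.

Yes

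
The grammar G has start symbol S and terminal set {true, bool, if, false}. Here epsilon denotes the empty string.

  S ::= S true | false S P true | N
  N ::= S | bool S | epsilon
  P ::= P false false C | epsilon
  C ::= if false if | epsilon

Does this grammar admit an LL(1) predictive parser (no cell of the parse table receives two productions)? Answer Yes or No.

No

FIRST(S) = {epsilon, bool, false, true}
FIRST(N) = {epsilon, bool, false, true}
FIRST(P) = {epsilon, false}
FIRST(C) = {epsilon, if}
FOLLOW(S) = {$, false, true}
FOLLOW(N) = {$, false, true}
FOLLOW(P) = {false, true}
FOLLOW(C) = {false, true}
Cell M[N, $] receives both N ::= S and N ::= epsilon — the grammar is not LL(1).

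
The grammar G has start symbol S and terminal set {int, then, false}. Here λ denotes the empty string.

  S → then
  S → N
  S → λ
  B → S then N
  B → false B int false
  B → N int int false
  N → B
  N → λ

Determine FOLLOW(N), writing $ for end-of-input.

FIRST(S): from S→then we get {then}; from S→N we get {λ, false, int, then}; from S→λ we get {λ}. So FIRST(S) = {λ, false, int, then}.
FIRST(B): from B→S then N we get {false, int, then}; from B→false B int false we get {false}; from B→N int int false we get {false, int, then}. So FIRST(B) = {false, int, then}.
FIRST(N): from N→B we get {false, int, then}; from N→λ we get {λ}. So FIRST(N) = {λ, false, int, then}.
FOLLOW(S) includes $ since S is the start symbol.
FOLLOW(S): in B→S then N, S is followed by then N with FIRST {then}. Thus FOLLOW(S) = {$, then}.
FOLLOW(B): in B→false B int false, B is followed by int false with FIRST {int}; in N→B, the suffix after B is empty, so FOLLOW(B) ⊇ FOLLOW(N) = {$, int, then}. Thus FOLLOW(B) = {$, int, then}.
FOLLOW(N): in S→N, the suffix after N is empty, so FOLLOW(N) ⊇ FOLLOW(S) = {$, then}; in B→S then N, the suffix after N is empty, so FOLLOW(N) ⊇ FOLLOW(B) = {$, int, then}; in B→N int int false, N is followed by int int false with FIRST {int}. Thus FOLLOW(N) = {$, int, then}.

{$, int, then}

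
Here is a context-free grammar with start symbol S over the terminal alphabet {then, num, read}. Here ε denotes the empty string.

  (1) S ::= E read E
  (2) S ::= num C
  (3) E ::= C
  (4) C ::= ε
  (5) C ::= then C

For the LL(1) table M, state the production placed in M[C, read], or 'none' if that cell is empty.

FIRST(C): from C::=ε we get {ε}; from C::=then C we get {then}. So FIRST(C) = {ε, then}.
FIRST(E): from E::=C we get {ε, then}. So FIRST(E) = {ε, then}.
FIRST(S): from S::=E read E we get {read, then}; from S::=num C we get {num}. So FIRST(S) = {num, read, then}.
FOLLOW(S) includes $ since S is the start symbol.
FOLLOW(S): S appears on no right-hand side. Thus FOLLOW(S) = {$}.
FOLLOW(E): in S::=E read E (occurrence 1), E is followed by read E with FIRST {read}; in S::=E read E (occurrence 2), the suffix after E is empty, so FOLLOW(E) ⊇ FOLLOW(S) = {$}. Thus FOLLOW(E) = {$, read}.
FOLLOW(C): in S::=num C, the suffix after C is empty, so FOLLOW(C) ⊇ FOLLOW(S) = {$}; in E::=C, the suffix after C is empty, so FOLLOW(C) ⊇ FOLLOW(E) = {$, read}; in C::=then C, the suffix after C is empty (adds nothing new). Thus FOLLOW(C) = {$, read}.
For C ::= ε: FIRST(ε) = {ε}, so it goes in M[C, t] for t ∈ {}; since ε ∈ FIRST, also for every t ∈ FOLLOW(C) = {$, read}.
For C ::= then C: FIRST(then C) = {then}, so it goes in M[C, t] for t ∈ {then}.

C ::= ε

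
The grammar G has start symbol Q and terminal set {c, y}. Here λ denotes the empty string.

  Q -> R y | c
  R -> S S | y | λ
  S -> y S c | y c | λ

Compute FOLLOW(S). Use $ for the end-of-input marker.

{c, y}

FIRST(S): from S->y S c we get {y}; from S->y c we get {y}; from S->λ we get {λ}. So FIRST(S) = {λ, y}.
FIRST(R): from R->S S we get {λ, y}; from R->y we get {y}; from R->λ we get {λ}. So FIRST(R) = {λ, y}.
FIRST(Q): from Q->R y we get {y}; from Q->c we get {c}. So FIRST(Q) = {c, y}.
FOLLOW(Q) includes $ since Q is the start symbol.
FOLLOW(Q): Q appears on no right-hand side. Thus FOLLOW(Q) = {$}.
FOLLOW(R): in Q->R y, R is followed by y with FIRST {y}. Thus FOLLOW(R) = {y}.
FOLLOW(S): in R->S S (occurrence 1), S is followed by S with FIRST {λ, y}; in R->S S (occurrence 1), the suffix after S is nullable, so FOLLOW(S) ⊇ FOLLOW(R) = {y}; in R->S S (occurrence 2), the suffix after S is empty, so FOLLOW(S) ⊇ FOLLOW(R) = {y}; in S->y S c, S is followed by c with FIRST {c}. Thus FOLLOW(S) = {c, y}.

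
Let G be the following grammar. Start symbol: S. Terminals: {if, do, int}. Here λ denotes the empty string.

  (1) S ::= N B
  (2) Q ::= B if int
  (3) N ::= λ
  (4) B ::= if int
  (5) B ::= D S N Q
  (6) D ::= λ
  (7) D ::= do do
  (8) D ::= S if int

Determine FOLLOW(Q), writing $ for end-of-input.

FIRST(N) = {λ}
FIRST(S) = {do, if}  (via N B)
FIRST(D) = {λ, do, if}  (via S if int)
FIRST(B) = {do, if}  (via D S N Q)
FIRST(Q) = {do, if}  (via B if int)
FOLLOW(S) includes $ since S is the start symbol.
FOLLOW(S): in B::=D S N Q, S is followed by N Q with FIRST {do, if}; in D::=S if int, S is followed by if int with FIRST {if}. Thus FOLLOW(S) = {$, do, if}.
FOLLOW(N): in S::=N B, N is followed by B with FIRST {do, if}; in B::=D S N Q, N is followed by Q with FIRST {do, if}. Thus FOLLOW(N) = {do, if}.
FOLLOW(B): in S::=N B, the suffix after B is empty, so FOLLOW(B) ⊇ FOLLOW(S) = {$, do, if}; in Q::=B if int, B is followed by if int with FIRST {if}. Thus FOLLOW(B) = {$, do, if}.
FOLLOW(Q): in B::=D S N Q, the suffix after Q is empty, so FOLLOW(Q) ⊇ FOLLOW(B) = {$, do, if}. Thus FOLLOW(Q) = {$, do, if}.
FOLLOW(D): in B::=D S N Q, D is followed by S N Q with FIRST {do, if}. Thus FOLLOW(D) = {do, if}.

{$, do, if}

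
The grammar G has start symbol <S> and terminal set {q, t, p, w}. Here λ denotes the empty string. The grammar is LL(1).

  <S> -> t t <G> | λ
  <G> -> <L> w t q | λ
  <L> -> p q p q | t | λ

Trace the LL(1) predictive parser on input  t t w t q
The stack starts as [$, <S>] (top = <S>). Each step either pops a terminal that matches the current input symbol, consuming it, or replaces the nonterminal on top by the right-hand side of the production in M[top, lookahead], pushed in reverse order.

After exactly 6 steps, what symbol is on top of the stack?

     Stack        Input        Action
  1  $ <S>        t t w t q $  expand <S> -> t t <G>
  2  $ <G> t t    t t w t q $  match t
  3  $ <G> t      t w t q $    match t
  4  $ <G>        w t q $      expand <G> -> <L> w t q
  5  $ q t w <L>  w t q $      expand <L> -> λ
  6  $ q t w      w t q $      match w
Stack after step 6: $ q t (top = t).

t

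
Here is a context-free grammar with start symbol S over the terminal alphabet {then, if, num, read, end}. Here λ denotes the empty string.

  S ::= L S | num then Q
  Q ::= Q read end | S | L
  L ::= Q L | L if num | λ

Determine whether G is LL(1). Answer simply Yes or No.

FIRST(S) = {if, num, read}
FIRST(Q) = {λ, if, num, read}
FIRST(L) = {λ, if, num, read}
FOLLOW(S) = {$, if, num, read}
FOLLOW(Q) = {$, if, num, read}
FOLLOW(L) = {$, if, num, read}
Cell M[L, $] receives both L ::= Q L and L ::= λ — the grammar is not LL(1).

No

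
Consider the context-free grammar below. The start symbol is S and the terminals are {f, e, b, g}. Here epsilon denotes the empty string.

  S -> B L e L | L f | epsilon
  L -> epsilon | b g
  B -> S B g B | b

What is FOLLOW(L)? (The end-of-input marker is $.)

{$, b, e, f}

FIRST(L) = {epsilon, b}
FIRST(S) = {epsilon, b, f}  (via B L e L, L f)
FIRST(B) = {b, f}  (via S B g B)
FOLLOW(S) includes $ since S is the start symbol.
FOLLOW(S): in B->S B g B, S is followed by B g B with FIRST {b, f}. Thus FOLLOW(S) = {$, b, f}.
FOLLOW(L): in S->B L e L (occurrence 1), L is followed by e L with FIRST {e}; in S->B L e L (occurrence 2), the suffix after L is empty, so FOLLOW(L) ⊇ FOLLOW(S) = {$, b, f}; in S->L f, L is followed by f with FIRST {f}. Thus FOLLOW(L) = {$, b, e, f}.
FOLLOW(B): in S->B L e L, B is followed by L e L with FIRST {b, e}; in B->S B g B (occurrence 1), B is followed by g B with FIRST {g}; in B->S B g B (occurrence 2), the suffix after B is empty (adds nothing new). Thus FOLLOW(B) = {b, e, g}.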